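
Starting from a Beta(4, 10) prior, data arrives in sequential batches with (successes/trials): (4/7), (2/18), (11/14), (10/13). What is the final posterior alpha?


In sequential Bayesian updating, we sum all successes.
Total successes = 27
Final alpha = 4 + 27 = 31

31


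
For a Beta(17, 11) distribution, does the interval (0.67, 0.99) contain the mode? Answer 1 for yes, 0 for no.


Mode of Beta(a,b) = (a-1)/(a+b-2)
= (17-1)/(17+11-2) = 0.6154
Check: 0.67 <= 0.6154 <= 0.99?
Result: 0

0


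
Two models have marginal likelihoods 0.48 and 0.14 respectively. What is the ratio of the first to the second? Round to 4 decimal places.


Evidence ratio = 0.48 / 0.14
= 3.4286

3.4286


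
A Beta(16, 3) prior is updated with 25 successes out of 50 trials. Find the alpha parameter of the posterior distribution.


In the Beta-Binomial conjugate update:
alpha_post = alpha_prior + successes
= 16 + 25
= 41

41


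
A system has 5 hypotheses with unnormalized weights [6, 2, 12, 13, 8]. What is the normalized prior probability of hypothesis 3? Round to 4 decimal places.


The normalized prior is the weight divided by the total.
Total weight = 41
P(H3) = 12 / 41 = 0.2927

0.2927


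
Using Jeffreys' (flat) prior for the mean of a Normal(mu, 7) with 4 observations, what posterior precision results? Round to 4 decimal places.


Flat prior means prior precision is 0.
Posterior precision = n / sigma^2 = 4/7 = 0.5714

0.5714


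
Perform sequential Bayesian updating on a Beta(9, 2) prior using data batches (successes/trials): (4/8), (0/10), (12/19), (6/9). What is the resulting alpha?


Accumulate successes: 22
Posterior alpha = prior alpha + sum of successes
= 9 + 22 = 31

31


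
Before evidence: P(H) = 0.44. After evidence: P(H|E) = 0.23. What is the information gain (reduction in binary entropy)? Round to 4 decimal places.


Prior entropy = 0.9896
Posterior entropy = 0.778
Information gain = 0.9896 - 0.778 = 0.2116

0.2116


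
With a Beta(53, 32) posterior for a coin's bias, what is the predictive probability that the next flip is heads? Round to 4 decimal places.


The predictive probability equals the posterior mean.
P(next = heads) = alpha / (alpha + beta)
= 53 / 85 = 0.6235

0.6235


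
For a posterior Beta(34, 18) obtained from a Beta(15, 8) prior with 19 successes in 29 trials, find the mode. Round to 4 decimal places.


Mode = (alpha - 1) / (alpha + beta - 2)
= 33 / 50
= 0.66

0.66


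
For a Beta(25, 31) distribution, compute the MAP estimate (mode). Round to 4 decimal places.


MAP = mode = (a-1)/(a+b-2)
= (25-1)/(25+31-2)
= 24/54 = 0.4444

0.4444


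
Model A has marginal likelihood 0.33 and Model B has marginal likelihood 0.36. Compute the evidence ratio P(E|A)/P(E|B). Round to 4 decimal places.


Evidence ratio = P(E|A) / P(E|B)
= 0.33 / 0.36
= 0.9167

0.9167


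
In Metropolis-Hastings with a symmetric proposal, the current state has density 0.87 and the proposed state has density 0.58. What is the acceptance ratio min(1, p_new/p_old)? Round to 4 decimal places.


Ratio = p_new / p_old = 0.58 / 0.87 = 0.6667
Acceptance = min(1, 0.6667) = 0.6667

0.6667


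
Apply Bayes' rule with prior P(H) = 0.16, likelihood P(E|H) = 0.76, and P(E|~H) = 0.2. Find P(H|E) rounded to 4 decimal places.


Step 1: Compute marginal P(E) = P(E|H)P(H) + P(E|~H)P(~H)
= 0.76*0.16 + 0.2*0.84 = 0.2896
Step 2: P(H|E) = P(E|H)P(H)/P(E) = 0.1216/0.2896
= 0.4199

0.4199


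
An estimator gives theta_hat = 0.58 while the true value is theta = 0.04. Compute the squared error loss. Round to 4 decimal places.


The squared error loss is (theta_hat - theta)^2
= (0.58 - 0.04)^2
= (0.54)^2 = 0.2916

0.2916


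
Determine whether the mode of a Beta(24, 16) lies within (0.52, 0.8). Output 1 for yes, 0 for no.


First find the mode: (a-1)/(a+b-2) = 0.6053
Is 0.6053 in (0.52, 0.8)? 1

1


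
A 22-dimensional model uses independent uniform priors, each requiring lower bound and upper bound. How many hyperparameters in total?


Per parameter: 2 (lower bound and upper bound).
Total = 22 * 2 = 44

44


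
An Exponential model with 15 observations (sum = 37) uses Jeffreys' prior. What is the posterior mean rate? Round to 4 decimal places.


Posterior Gamma(15, 37)
E[lambda] = 15/37 = 0.4054

0.4054


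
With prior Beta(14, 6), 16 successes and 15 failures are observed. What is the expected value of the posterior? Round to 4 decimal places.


Posterior = Beta(30, 21)
E[theta] = alpha/(alpha+beta)
= 30/51 = 0.5882

0.5882


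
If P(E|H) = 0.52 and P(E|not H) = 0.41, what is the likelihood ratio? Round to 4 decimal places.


Likelihood ratio = P(E|H) / P(E|not H)
= 0.52 / 0.41
= 1.2683

1.2683


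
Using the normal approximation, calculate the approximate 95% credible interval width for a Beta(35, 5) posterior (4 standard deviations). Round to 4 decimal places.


Var(Beta) = 35*5/(40^2 * 41) = 0.0027
SD = 0.0516
Width ~ 4*SD = 0.2066

0.2066


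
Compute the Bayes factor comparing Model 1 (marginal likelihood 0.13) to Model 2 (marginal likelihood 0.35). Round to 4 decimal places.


BF12 = marginal likelihood of M1 / marginal likelihood of M2
= 0.13/0.35
= 0.3714

0.3714


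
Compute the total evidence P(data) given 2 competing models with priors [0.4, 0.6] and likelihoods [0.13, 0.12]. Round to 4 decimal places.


Marginal likelihood = sum P(model_i) * P(data|model_i)
Model 1: 0.4 * 0.13 = 0.052
Model 2: 0.6 * 0.12 = 0.072
Total = 0.124

0.124


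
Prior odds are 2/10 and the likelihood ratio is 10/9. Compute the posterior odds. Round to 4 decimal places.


Posterior odds = prior odds * likelihood ratio
= (2/10) * (10/9)
= 20 / 90
= 0.2222

0.2222


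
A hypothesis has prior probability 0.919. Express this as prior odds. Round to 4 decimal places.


Odds = P(H) / P(not H) = 0.919 / 0.081
= 11.3457

11.3457


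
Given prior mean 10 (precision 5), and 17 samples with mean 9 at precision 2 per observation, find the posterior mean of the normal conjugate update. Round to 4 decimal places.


The posterior mean is a precision-weighted average of prior and data.
Post. prec. = 5 + 34 = 39
Post. mean = (50 + 306)/39 = 356/39 = 9.1282

9.1282


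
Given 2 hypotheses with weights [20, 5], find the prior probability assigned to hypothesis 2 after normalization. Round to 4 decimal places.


To normalize, divide each weight by the sum of all weights.
Sum = 25
Prior(H2) = 5/25 = 0.2

0.2


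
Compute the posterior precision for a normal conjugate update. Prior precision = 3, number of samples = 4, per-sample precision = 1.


tau_post = tau_0 + n * tau
= 3 + 4 * 1 = 7

7


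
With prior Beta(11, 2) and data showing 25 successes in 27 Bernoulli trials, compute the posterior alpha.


Conjugate update: alpha_posterior = alpha_prior + k
= 11 + 25 = 36

36


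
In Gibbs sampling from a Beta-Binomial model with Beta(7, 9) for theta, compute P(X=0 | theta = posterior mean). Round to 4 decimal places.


Posterior mean = alpha/(alpha+beta) = 7/16 = 0.4375
P(X=0|theta=mean) = 1 - theta = 0.5625

0.5625


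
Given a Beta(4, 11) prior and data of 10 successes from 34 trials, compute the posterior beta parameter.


Number of failures = 34 - 10 = 24
Posterior beta = 11 + 24 = 35

35


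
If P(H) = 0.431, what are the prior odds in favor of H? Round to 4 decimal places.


Prior odds = P(H) / (1 - P(H))
= 0.431 / 0.569
= 0.7575

0.7575


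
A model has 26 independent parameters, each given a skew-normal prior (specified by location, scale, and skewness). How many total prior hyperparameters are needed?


Each skew-normal prior needs 3 hyperparameters (location, scale, and skewness).
Total = 3 * 26 = 78

78


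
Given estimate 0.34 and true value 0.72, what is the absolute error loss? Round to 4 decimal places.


Absolute error = |estimate - true|
= |-0.38| = 0.38

0.38


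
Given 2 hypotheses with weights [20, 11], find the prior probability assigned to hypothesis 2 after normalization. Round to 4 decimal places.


To normalize, divide each weight by the sum of all weights.
Sum = 31
Prior(H2) = 11/31 = 0.3548

0.3548


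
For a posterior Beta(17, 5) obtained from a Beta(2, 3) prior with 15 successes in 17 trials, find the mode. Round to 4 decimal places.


Mode = (alpha - 1) / (alpha + beta - 2)
= 16 / 20
= 0.8

0.8


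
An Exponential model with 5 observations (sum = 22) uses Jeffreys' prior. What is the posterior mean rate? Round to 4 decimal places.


Posterior Gamma(5, 22)
E[lambda] = 5/22 = 0.2273

0.2273


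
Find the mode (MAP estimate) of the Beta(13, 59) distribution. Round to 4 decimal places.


For Beta(a,b) with a,b > 1:
Mode = (a-1)/(a+b-2) = (13-1)/(72-2)
= 12/70 = 0.1714

0.1714


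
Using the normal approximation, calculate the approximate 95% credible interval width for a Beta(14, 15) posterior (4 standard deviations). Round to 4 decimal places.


Var(Beta) = 14*15/(29^2 * 30) = 0.0083
SD = 0.0912
Width ~ 4*SD = 0.3649

0.3649


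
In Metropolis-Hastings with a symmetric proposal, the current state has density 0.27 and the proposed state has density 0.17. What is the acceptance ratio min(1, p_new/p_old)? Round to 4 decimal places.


Ratio = p_new / p_old = 0.17 / 0.27 = 0.6296
Acceptance = min(1, 0.6296) = 0.6296

0.6296


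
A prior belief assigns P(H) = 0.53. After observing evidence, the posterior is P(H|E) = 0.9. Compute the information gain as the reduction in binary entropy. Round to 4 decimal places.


H(prior) = -0.53*log2(0.53) - 0.47*log2(0.47)
= 0.9974
H(post) = -0.9*log2(0.9) - 0.1*log2(0.1)
= 0.469
IG = 0.9974 - 0.469 = 0.5284

0.5284


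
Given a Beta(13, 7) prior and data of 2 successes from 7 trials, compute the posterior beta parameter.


Number of failures = 7 - 2 = 5
Posterior beta = 7 + 5 = 12

12


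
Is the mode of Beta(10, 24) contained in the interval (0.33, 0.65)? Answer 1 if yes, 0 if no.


Mode = (a-1)/(a+b-2) = 9/32 = 0.2812
Interval: (0.33, 0.65)
Contains mode? 0

0


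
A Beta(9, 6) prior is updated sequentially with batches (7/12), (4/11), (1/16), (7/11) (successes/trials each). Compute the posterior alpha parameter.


Sequential conjugate updating is equivalent to a single batch update.
Total successes across all batches = 19
alpha_posterior = alpha_prior + total_successes = 9 + 19
= 28

28


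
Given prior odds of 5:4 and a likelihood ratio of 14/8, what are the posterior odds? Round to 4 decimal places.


Posterior odds = prior odds * LR
Prior odds = 5/4 = 1.25
LR = 14/8 = 1.75
Posterior odds = 1.25 * 1.75 = 2.1875

2.1875


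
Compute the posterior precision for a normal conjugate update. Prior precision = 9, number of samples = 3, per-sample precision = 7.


tau_post = tau_0 + n * tau
= 9 + 3 * 7 = 30

30


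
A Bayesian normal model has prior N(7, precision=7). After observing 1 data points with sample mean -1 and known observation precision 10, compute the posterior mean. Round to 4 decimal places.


Posterior mean = (prior_precision * prior_mean + n * data_precision * data_mean) / (prior_precision + n * data_precision)
Numerator = 7*7 + 1*10*-1 = 39
Denominator = 7 + 1*10 = 17
Posterior mean = 2.2941

2.2941


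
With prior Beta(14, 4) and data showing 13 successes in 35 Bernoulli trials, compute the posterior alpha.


Conjugate update: alpha_posterior = alpha_prior + k
= 14 + 13 = 27

27


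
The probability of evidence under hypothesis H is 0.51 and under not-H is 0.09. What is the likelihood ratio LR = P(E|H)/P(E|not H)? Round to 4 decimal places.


LR = 0.51 / 0.09
= 5.6667

5.6667


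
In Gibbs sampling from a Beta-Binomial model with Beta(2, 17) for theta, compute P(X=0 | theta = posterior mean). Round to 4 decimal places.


Posterior mean = alpha/(alpha+beta) = 2/19 = 0.1053
P(X=0|theta=mean) = 1 - theta = 0.8947

0.8947


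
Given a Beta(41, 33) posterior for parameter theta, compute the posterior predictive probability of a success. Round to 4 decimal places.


For a Beta-Bernoulli model, the predictive probability is the mean:
P(success) = 41/(41+33) = 41/74 = 0.5541

0.5541


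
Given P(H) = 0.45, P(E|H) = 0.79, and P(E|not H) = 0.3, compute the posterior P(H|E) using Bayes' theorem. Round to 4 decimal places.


By Bayes' theorem: P(H|E) = P(E|H)*P(H) / P(E)
P(E) = P(E|H)*P(H) + P(E|not H)*P(not H)
P(E) = 0.79*0.45 + 0.3*0.55 = 0.5205
P(H|E) = 0.79*0.45 / 0.5205 = 0.683

0.683


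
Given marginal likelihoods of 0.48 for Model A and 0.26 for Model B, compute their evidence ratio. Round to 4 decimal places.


Ratio = ML(A) / ML(B) = 0.48/0.26
= 1.8462

1.8462


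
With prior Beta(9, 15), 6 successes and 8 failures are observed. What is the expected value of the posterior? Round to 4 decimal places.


Posterior = Beta(15, 23)
E[theta] = alpha/(alpha+beta)
= 15/38 = 0.3947

0.3947


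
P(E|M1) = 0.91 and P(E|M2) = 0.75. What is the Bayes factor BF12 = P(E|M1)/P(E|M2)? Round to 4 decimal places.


Bayes factor BF12 = P(E|M1) / P(E|M2)
= 0.91 / 0.75
= 1.2133

1.2133


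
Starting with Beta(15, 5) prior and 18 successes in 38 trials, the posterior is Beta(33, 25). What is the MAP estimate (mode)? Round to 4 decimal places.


The mode of Beta(a, b) when a > 1 and b > 1 is (a-1)/(a+b-2)
= (33 - 1) / (33 + 25 - 2)
= 32 / 56
= 0.5714

0.5714


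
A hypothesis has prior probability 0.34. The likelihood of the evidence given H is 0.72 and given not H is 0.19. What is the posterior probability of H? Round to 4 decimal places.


Using Bayes' theorem:
P(E) = 0.34 * 0.72 + 0.66 * 0.19
P(E) = 0.3702
P(H|E) = (0.34 * 0.72) / 0.3702 = 0.6613

0.6613


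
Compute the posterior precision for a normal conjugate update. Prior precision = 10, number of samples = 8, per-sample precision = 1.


tau_post = tau_0 + n * tau
= 10 + 8 * 1 = 18

18


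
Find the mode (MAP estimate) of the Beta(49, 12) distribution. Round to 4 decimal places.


For Beta(a,b) with a,b > 1:
Mode = (a-1)/(a+b-2) = (49-1)/(61-2)
= 48/59 = 0.8136

0.8136


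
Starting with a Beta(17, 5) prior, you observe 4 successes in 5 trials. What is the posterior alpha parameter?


For a Beta-Binomial conjugate model:
Posterior alpha = prior alpha + number of successes
= 17 + 4 = 21

21


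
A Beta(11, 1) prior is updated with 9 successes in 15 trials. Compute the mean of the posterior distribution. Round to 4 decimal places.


After update: Beta(20, 7)
Mean = 20 / (20 + 7) = 20 / 27
= 0.7407

0.7407


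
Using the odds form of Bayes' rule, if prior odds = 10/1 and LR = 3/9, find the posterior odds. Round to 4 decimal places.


Bayes' rule in odds form: posterior odds = prior odds * LR
= (10 * 3) / (1 * 9)
= 30/9 = 3.3333

3.3333


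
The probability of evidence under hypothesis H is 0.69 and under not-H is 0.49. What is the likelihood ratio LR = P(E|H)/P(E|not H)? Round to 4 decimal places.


LR = 0.69 / 0.49
= 1.4082

1.4082


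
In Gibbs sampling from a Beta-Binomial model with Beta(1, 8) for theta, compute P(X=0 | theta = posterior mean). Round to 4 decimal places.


Posterior mean = alpha/(alpha+beta) = 1/9 = 0.1111
P(X=0|theta=mean) = 1 - theta = 0.8889

0.8889


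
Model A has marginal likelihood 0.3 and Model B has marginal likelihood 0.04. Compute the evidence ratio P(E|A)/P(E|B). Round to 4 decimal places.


Evidence ratio = P(E|A) / P(E|B)
= 0.3 / 0.04
= 7.5

7.5


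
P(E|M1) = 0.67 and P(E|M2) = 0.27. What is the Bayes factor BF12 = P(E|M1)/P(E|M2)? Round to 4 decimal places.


Bayes factor BF12 = P(E|M1) / P(E|M2)
= 0.67 / 0.27
= 2.4815

2.4815


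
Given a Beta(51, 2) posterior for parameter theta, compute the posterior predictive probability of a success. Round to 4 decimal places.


For a Beta-Bernoulli model, the predictive probability is the mean:
P(success) = 51/(51+2) = 51/53 = 0.9623

0.9623


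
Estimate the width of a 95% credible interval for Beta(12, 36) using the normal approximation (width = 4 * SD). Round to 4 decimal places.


For Beta(a,b): Var = ab/((a+b)^2(a+b+1))
Var = 0.0038, SD = 0.0619
Approximate 95% CI width = 4 * 0.0619 = 0.2474

0.2474


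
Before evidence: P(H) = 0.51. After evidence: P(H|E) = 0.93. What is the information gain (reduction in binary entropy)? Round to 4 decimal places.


Prior entropy = 0.9997
Posterior entropy = 0.3659
Information gain = 0.9997 - 0.3659 = 0.6338

0.6338


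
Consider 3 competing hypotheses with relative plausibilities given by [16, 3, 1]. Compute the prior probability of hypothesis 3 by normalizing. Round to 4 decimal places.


Sum of weights = 16 + 3 + 1 = 20
Normalized prior for H3 = 1 / 20
= 0.05

0.05


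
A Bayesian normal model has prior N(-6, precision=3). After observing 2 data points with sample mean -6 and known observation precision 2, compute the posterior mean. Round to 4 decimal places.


Posterior mean = (prior_precision * prior_mean + n * data_precision * data_mean) / (prior_precision + n * data_precision)
Numerator = 3*-6 + 2*2*-6 = -42
Denominator = 3 + 2*2 = 7
Posterior mean = -6.0

-6.0


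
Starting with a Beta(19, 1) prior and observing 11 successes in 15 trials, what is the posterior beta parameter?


Posterior beta = prior beta + failures
Failures = 15 - 11 = 4
beta_post = 1 + 4 = 5

5


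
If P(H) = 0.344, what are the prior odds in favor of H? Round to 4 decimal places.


Prior odds = P(H) / (1 - P(H))
= 0.344 / 0.656
= 0.5244

0.5244


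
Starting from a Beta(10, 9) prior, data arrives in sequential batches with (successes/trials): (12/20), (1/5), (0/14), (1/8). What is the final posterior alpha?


In sequential Bayesian updating, we sum all successes.
Total successes = 14
Final alpha = 10 + 14 = 24

24


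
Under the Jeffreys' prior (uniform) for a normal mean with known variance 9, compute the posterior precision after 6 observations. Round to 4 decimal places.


Prior precision = 0 (flat prior).
Post. prec. = 0 + n/var = 6/9 = 0.6667

0.6667


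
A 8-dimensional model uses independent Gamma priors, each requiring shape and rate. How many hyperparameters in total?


Per parameter: 2 (shape and rate).
Total = 8 * 2 = 16

16


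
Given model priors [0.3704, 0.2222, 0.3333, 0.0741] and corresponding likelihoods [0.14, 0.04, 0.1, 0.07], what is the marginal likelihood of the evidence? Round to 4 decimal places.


P(E) = sum_i P(M_i) P(E|M_i)
= 0.0519 + 0.0089 + 0.0333 + 0.0052
= 0.0993

0.0993


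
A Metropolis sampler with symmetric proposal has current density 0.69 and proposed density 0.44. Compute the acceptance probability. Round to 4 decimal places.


For symmetric proposals, acceptance = min(1, pi(x*)/pi(x))
= min(1, 0.44/0.69)
= min(1, 0.6377) = 0.6377

0.6377


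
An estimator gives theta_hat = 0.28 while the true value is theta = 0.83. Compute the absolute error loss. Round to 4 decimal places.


The absolute error loss is |theta_hat - theta|
= |0.28 - 0.83|
= 0.55

0.55


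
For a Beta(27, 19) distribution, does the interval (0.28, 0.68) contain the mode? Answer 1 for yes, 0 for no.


Mode of Beta(a,b) = (a-1)/(a+b-2)
= (27-1)/(27+19-2) = 0.5909
Check: 0.28 <= 0.5909 <= 0.68?
Result: 1

1


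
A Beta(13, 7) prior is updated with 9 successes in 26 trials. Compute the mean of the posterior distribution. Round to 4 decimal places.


After update: Beta(22, 24)
Mean = 22 / (22 + 24) = 22 / 46
= 0.4783

0.4783


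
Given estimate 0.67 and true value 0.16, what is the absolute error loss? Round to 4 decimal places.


Absolute error = |estimate - true|
= |0.51| = 0.51

0.51


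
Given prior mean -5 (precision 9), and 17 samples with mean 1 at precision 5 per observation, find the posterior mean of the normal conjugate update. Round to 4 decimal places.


The posterior mean is a precision-weighted average of prior and data.
Post. prec. = 9 + 85 = 94
Post. mean = (-45 + 85)/94 = 40/94 = 0.4255

0.4255


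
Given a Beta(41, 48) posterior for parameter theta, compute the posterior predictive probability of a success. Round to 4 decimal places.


For a Beta-Bernoulli model, the predictive probability is the mean:
P(success) = 41/(41+48) = 41/89 = 0.4607

0.4607


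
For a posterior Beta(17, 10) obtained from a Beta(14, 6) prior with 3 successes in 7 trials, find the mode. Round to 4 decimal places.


Mode = (alpha - 1) / (alpha + beta - 2)
= 16 / 25
= 0.64

0.64


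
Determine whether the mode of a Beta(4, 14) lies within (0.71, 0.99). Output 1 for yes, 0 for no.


First find the mode: (a-1)/(a+b-2) = 0.1875
Is 0.1875 in (0.71, 0.99)? 0

0


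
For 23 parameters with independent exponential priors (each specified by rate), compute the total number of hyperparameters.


A exponential prior has 1 hyperparameter per parameter.
Total = 23 * 1 = 23

23


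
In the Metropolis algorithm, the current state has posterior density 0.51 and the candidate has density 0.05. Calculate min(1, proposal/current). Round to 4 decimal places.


Ratio = 0.05/0.51 = 0.098
Acceptance probability = min(1, 0.098)
= 0.098

0.098


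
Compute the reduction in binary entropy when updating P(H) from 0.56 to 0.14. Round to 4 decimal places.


H_before = -p*log2(p) - (1-p)*log2(1-p) for p=0.56: 0.9896
H_after for p=0.14: 0.5842
Reduction = 0.9896 - 0.5842 = 0.4053

0.4053


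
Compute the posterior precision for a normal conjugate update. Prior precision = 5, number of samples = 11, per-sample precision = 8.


tau_post = tau_0 + n * tau
= 5 + 11 * 8 = 93

93


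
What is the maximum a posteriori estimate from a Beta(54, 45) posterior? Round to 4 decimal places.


The MAP estimate equals the mode of the distribution.
Mode of Beta(a,b) = (a-1)/(a+b-2)
= 53/97
= 0.5464

0.5464


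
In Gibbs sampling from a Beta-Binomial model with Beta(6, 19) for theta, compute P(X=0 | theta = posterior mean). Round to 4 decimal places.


Posterior mean = alpha/(alpha+beta) = 6/25 = 0.24
P(X=0|theta=mean) = 1 - theta = 0.76

0.76


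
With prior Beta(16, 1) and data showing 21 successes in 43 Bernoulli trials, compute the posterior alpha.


Conjugate update: alpha_posterior = alpha_prior + k
= 16 + 21 = 37

37


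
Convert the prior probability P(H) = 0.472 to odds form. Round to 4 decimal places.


P(not H) = 1 - 0.472 = 0.528
Odds = 0.472 / 0.528 = 0.8939

0.8939


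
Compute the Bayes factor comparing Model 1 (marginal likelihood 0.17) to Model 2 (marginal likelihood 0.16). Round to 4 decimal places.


BF12 = marginal likelihood of M1 / marginal likelihood of M2
= 0.17/0.16
= 1.0625

1.0625


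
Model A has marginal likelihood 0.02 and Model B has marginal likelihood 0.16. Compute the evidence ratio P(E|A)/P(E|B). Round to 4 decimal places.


Evidence ratio = P(E|A) / P(E|B)
= 0.02 / 0.16
= 0.125

0.125


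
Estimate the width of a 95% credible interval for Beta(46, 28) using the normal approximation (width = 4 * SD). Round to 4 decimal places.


For Beta(a,b): Var = ab/((a+b)^2(a+b+1))
Var = 0.0031, SD = 0.056
Approximate 95% CI width = 4 * 0.056 = 0.224

0.224


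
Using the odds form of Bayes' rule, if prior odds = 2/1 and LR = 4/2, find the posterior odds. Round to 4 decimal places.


Bayes' rule in odds form: posterior odds = prior odds * LR
= (2 * 4) / (1 * 2)
= 8/2 = 4.0

4.0


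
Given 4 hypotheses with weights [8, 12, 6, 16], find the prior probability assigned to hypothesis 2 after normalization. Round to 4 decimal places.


To normalize, divide each weight by the sum of all weights.
Sum = 42
Prior(H2) = 12/42 = 0.2857

0.2857


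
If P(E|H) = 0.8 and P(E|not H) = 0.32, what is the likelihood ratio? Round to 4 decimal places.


Likelihood ratio = P(E|H) / P(E|not H)
= 0.8 / 0.32
= 2.5

2.5


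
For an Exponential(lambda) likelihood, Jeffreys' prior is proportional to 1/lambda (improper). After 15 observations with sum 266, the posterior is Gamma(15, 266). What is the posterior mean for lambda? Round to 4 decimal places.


Posterior = Gamma(n, sum_x) = Gamma(15, 266)
Posterior mean = shape/rate = 15/266
= 0.0564

0.0564


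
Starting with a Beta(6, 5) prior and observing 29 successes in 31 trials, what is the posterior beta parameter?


Posterior beta = prior beta + failures
Failures = 31 - 29 = 2
beta_post = 5 + 2 = 7

7


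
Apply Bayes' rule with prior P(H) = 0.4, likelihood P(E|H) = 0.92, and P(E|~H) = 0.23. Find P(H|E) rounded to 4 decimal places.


Step 1: Compute marginal P(E) = P(E|H)P(H) + P(E|~H)P(~H)
= 0.92*0.4 + 0.23*0.6 = 0.506
Step 2: P(H|E) = P(E|H)P(H)/P(E) = 0.368/0.506
= 0.7273

0.7273


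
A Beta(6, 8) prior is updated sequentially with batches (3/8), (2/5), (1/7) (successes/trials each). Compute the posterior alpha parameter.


Sequential conjugate updating is equivalent to a single batch update.
Total successes across all batches = 6
alpha_posterior = alpha_prior + total_successes = 6 + 6
= 12

12


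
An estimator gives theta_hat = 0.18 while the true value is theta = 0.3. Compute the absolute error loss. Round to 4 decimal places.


The absolute error loss is |theta_hat - theta|
= |0.18 - 0.3|
= 0.12

0.12


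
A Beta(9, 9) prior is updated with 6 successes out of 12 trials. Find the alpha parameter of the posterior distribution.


In the Beta-Binomial conjugate update:
alpha_post = alpha_prior + successes
= 9 + 6
= 15

15


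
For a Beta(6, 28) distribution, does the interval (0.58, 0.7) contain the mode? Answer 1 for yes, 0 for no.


Mode of Beta(a,b) = (a-1)/(a+b-2)
= (6-1)/(6+28-2) = 0.1562
Check: 0.58 <= 0.1562 <= 0.7?
Result: 0

0


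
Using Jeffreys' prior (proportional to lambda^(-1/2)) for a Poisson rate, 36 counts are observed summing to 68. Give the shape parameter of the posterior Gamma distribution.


Conjugate update: Gamma(prior_shape + S, prior_rate + n).
Prior shape = 0.5, prior rate = 0.
Posterior shape = 0.5 + S = 0.5 + 68 = 68.5

68.5


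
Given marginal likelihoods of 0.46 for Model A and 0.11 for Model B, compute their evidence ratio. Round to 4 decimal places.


Ratio = ML(A) / ML(B) = 0.46/0.11
= 4.1818

4.1818


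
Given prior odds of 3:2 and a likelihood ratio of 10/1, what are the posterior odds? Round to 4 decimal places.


Posterior odds = prior odds * LR
Prior odds = 3/2 = 1.5
LR = 10/1 = 10.0
Posterior odds = 1.5 * 10.0 = 15.0

15.0


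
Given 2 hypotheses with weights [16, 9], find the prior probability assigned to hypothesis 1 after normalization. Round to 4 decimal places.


To normalize, divide each weight by the sum of all weights.
Sum = 25
Prior(H1) = 16/25 = 0.64

0.64


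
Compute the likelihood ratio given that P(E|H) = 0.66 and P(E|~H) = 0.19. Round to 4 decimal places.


LR = P(E|H) / P(E|~H)
= 0.66 / 0.19 = 3.4737

3.4737


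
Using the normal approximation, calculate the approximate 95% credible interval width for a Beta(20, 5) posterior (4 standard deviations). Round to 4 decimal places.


Var(Beta) = 20*5/(25^2 * 26) = 0.0062
SD = 0.0784
Width ~ 4*SD = 0.3138

0.3138


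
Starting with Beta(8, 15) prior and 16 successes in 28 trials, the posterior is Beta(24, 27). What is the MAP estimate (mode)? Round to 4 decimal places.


The mode of Beta(a, b) when a > 1 and b > 1 is (a-1)/(a+b-2)
= (24 - 1) / (24 + 27 - 2)
= 23 / 49
= 0.4694

0.4694


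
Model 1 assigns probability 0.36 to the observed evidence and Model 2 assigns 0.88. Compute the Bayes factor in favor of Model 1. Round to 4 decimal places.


BF = P(data|M1) / P(data|M2)
= 0.36 / 0.88 = 0.4091

0.4091


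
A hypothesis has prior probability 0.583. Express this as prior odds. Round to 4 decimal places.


Odds = P(H) / P(not H) = 0.583 / 0.417
= 1.3981

1.3981


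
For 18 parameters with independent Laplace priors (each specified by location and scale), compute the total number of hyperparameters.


A Laplace prior has 2 hyperparameters per parameter.
Total = 18 * 2 = 36

36


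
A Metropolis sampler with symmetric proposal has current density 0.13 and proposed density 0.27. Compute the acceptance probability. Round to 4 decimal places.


For symmetric proposals, acceptance = min(1, pi(x*)/pi(x))
= min(1, 0.27/0.13)
= min(1, 2.0769) = 1.0

1.0


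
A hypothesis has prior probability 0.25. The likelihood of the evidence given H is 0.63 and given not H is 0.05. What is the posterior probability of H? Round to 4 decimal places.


Using Bayes' theorem:
P(E) = 0.25 * 0.63 + 0.75 * 0.05
P(E) = 0.195
P(H|E) = (0.25 * 0.63) / 0.195 = 0.8077

0.8077


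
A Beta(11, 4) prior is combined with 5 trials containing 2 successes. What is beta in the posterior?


In conjugate updating:
beta_posterior = beta_prior + (n - k)
= 4 + (5 - 2)
= 4 + 3 = 7

7


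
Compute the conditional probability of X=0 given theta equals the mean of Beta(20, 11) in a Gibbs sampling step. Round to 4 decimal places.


Mean of Beta(20, 11) = 0.6452
P(X=0 | theta=0.6452) = 0.3548

0.3548


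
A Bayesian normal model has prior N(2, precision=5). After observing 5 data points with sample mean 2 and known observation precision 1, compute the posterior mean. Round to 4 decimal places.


Posterior mean = (prior_precision * prior_mean + n * data_precision * data_mean) / (prior_precision + n * data_precision)
Numerator = 5*2 + 5*1*2 = 20
Denominator = 5 + 5*1 = 10
Posterior mean = 2.0

2.0


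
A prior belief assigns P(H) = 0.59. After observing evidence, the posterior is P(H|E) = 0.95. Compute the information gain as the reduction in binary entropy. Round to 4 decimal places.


H(prior) = -0.59*log2(0.59) - 0.41*log2(0.41)
= 0.9765
H(post) = -0.95*log2(0.95) - 0.05*log2(0.05)
= 0.2864
IG = 0.9765 - 0.2864 = 0.6901

0.6901


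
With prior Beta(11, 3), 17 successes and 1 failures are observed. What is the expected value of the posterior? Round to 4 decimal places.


Posterior = Beta(28, 4)
E[theta] = alpha/(alpha+beta)
= 28/32 = 0.875

0.875


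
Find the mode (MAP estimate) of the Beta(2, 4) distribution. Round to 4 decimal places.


For Beta(a,b) with a,b > 1:
Mode = (a-1)/(a+b-2) = (2-1)/(6-2)
= 1/4 = 0.25

0.25


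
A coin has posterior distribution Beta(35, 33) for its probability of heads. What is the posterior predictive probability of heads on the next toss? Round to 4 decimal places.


Posterior predictive = E[theta] = alpha/(alpha+beta)
= 35/68
= 0.5147

0.5147


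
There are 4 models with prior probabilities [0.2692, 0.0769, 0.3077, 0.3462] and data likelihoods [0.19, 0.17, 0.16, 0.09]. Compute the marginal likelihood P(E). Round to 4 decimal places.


P(E) = sum over models of P(M_i) * P(E|M_i)
= 0.2692*0.19 + 0.0769*0.17 + 0.3077*0.16 + 0.3462*0.09
= 0.1446

0.1446


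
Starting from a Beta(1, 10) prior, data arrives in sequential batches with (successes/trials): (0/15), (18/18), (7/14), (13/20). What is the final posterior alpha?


In sequential Bayesian updating, we sum all successes.
Total successes = 38
Final alpha = 1 + 38 = 39

39


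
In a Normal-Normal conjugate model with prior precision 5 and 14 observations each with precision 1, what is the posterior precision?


Posterior precision = prior precision + n * observation precision
= 5 + 14 * 1
= 5 + 14 = 19

19


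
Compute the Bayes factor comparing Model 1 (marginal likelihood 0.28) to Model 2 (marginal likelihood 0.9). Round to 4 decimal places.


BF12 = marginal likelihood of M1 / marginal likelihood of M2
= 0.28/0.9
= 0.3111

0.3111


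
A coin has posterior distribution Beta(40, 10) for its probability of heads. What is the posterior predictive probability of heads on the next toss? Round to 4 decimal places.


Posterior predictive = E[theta] = alpha/(alpha+beta)
= 40/50
= 0.8

0.8


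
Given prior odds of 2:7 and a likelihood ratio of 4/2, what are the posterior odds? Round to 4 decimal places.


Posterior odds = prior odds * LR
Prior odds = 2/7 = 0.2857
LR = 4/2 = 2.0
Posterior odds = 0.2857 * 2.0 = 0.5714

0.5714


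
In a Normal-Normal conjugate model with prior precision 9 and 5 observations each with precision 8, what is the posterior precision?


Posterior precision = prior precision + n * observation precision
= 9 + 5 * 8
= 9 + 40 = 49

49


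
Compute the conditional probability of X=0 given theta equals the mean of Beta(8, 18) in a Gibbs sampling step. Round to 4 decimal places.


Mean of Beta(8, 18) = 0.3077
P(X=0 | theta=0.3077) = 0.6923

0.6923


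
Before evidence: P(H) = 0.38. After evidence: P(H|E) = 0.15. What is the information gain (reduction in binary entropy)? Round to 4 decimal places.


Prior entropy = 0.958
Posterior entropy = 0.6098
Information gain = 0.958 - 0.6098 = 0.3482

0.3482


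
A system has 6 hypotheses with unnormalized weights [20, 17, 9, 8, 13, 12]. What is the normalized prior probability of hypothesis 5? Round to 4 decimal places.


The normalized prior is the weight divided by the total.
Total weight = 79
P(H5) = 13 / 79 = 0.1646

0.1646


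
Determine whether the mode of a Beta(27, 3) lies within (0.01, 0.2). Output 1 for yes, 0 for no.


First find the mode: (a-1)/(a+b-2) = 0.9286
Is 0.9286 in (0.01, 0.2)? 0

0


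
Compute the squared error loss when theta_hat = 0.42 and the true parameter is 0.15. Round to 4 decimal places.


L = (theta_hat - theta_true)^2
= (0.42 - 0.15)^2
= 0.27^2 = 0.0729

0.0729


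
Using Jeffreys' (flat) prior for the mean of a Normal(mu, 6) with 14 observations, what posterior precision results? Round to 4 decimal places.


Flat prior means prior precision is 0.
Posterior precision = n / sigma^2 = 14/6 = 2.3333

2.3333


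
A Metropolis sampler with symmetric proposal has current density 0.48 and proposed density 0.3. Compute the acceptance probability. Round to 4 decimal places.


For symmetric proposals, acceptance = min(1, pi(x*)/pi(x))
= min(1, 0.3/0.48)
= min(1, 0.625) = 0.625

0.625


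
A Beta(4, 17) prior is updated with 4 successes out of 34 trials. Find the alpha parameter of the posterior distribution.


In the Beta-Binomial conjugate update:
alpha_post = alpha_prior + successes
= 4 + 4
= 8

8


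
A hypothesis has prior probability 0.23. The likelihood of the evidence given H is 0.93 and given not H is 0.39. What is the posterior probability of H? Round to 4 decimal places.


Using Bayes' theorem:
P(E) = 0.23 * 0.93 + 0.77 * 0.39
P(E) = 0.5142
P(H|E) = (0.23 * 0.93) / 0.5142 = 0.416

0.416


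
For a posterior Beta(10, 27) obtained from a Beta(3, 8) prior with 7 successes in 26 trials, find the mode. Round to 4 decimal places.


Mode = (alpha - 1) / (alpha + beta - 2)
= 9 / 35
= 0.2571

0.2571


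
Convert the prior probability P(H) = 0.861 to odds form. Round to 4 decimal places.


P(not H) = 1 - 0.861 = 0.139
Odds = 0.861 / 0.139 = 6.1942

6.1942


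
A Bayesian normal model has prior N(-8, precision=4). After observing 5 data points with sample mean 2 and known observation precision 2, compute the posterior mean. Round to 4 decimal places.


Posterior mean = (prior_precision * prior_mean + n * data_precision * data_mean) / (prior_precision + n * data_precision)
Numerator = 4*-8 + 5*2*2 = -12
Denominator = 4 + 5*2 = 14
Posterior mean = -0.8571

-0.8571


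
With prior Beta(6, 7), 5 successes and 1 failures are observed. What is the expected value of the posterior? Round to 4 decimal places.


Posterior = Beta(11, 8)
E[theta] = alpha/(alpha+beta)
= 11/19 = 0.5789

0.5789


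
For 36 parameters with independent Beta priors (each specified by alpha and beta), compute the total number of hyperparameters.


A Beta prior has 2 hyperparameters per parameter.
Total = 36 * 2 = 72

72


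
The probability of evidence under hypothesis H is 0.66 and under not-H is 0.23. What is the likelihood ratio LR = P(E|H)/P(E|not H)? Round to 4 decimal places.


LR = 0.66 / 0.23
= 2.8696

2.8696


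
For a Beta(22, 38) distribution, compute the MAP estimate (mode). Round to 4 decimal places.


MAP = mode = (a-1)/(a+b-2)
= (22-1)/(22+38-2)
= 21/58 = 0.3621

0.3621


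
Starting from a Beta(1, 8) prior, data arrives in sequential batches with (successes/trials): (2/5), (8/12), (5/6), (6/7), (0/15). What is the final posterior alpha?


In sequential Bayesian updating, we sum all successes.
Total successes = 21
Final alpha = 1 + 21 = 22

22


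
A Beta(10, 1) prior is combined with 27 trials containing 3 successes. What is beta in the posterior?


In conjugate updating:
beta_posterior = beta_prior + (n - k)
= 1 + (27 - 3)
= 1 + 24 = 25

25


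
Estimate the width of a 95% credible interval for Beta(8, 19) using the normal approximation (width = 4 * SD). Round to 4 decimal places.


For Beta(a,b): Var = ab/((a+b)^2(a+b+1))
Var = 0.0074, SD = 0.0863
Approximate 95% CI width = 4 * 0.0863 = 0.3452

0.3452


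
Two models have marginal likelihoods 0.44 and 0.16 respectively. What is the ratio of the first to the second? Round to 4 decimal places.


Evidence ratio = 0.44 / 0.16
= 2.75

2.75


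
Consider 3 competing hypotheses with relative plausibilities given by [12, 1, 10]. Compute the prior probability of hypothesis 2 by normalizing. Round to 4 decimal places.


Sum of weights = 12 + 1 + 10 = 23
Normalized prior for H2 = 1 / 23
= 0.0435

0.0435


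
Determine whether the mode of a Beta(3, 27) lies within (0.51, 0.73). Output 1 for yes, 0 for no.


First find the mode: (a-1)/(a+b-2) = 0.0714
Is 0.0714 in (0.51, 0.73)? 0

0


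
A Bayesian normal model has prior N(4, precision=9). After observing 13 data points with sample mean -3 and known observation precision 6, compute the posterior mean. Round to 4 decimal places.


Posterior mean = (prior_precision * prior_mean + n * data_precision * data_mean) / (prior_precision + n * data_precision)
Numerator = 9*4 + 13*6*-3 = -198
Denominator = 9 + 13*6 = 87
Posterior mean = -2.2759

-2.2759


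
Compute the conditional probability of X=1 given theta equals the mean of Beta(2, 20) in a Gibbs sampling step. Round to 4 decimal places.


Mean of Beta(2, 20) = 0.0909
P(X=1 | theta=0.0909) = 0.0909

0.0909


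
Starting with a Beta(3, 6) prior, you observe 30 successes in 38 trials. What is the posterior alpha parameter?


For a Beta-Binomial conjugate model:
Posterior alpha = prior alpha + number of successes
= 3 + 30 = 33

33


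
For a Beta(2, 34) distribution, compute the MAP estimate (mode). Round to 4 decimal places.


MAP = mode = (a-1)/(a+b-2)
= (2-1)/(2+34-2)
= 1/34 = 0.0294

0.0294


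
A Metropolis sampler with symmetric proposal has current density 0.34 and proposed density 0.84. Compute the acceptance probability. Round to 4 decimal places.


For symmetric proposals, acceptance = min(1, pi(x*)/pi(x))
= min(1, 0.84/0.34)
= min(1, 2.4706) = 1.0

1.0


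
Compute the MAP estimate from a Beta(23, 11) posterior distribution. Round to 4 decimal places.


MAP = mode of Beta distribution
= (alpha - 1)/(alpha + beta - 2)
= (23-1)/(23+11-2)
= 22/32 = 0.6875

0.6875


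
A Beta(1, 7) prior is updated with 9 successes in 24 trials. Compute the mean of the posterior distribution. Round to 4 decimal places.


After update: Beta(10, 22)
Mean = 10 / (10 + 22) = 10 / 32
= 0.3125

0.3125


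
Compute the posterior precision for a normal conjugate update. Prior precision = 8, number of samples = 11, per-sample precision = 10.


tau_post = tau_0 + n * tau
= 8 + 11 * 10 = 118

118


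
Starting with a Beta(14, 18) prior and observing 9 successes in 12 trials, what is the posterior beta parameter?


Posterior beta = prior beta + failures
Failures = 12 - 9 = 3
beta_post = 18 + 3 = 21

21


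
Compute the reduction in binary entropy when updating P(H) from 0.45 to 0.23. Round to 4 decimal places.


H_before = -p*log2(p) - (1-p)*log2(1-p) for p=0.45: 0.9928
H_after for p=0.23: 0.778
Reduction = 0.9928 - 0.778 = 0.2148

0.2148
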